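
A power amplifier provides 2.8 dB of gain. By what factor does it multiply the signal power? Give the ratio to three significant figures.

Power ratio = 10^(dB/10).
10^(2.8/10) = 10^(0.2800) = 1.91.

1.91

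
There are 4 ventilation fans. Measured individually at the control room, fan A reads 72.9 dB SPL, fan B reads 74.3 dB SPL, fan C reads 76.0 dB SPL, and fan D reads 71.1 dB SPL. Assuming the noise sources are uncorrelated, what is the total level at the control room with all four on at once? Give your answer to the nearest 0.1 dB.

80.0 dB SPL

Uncorrelated sources add in intensity (power), not in dB.
L_total = 10·log₁₀(10^(72.9/10) + 10^(74.3/10) + 10^(76.0/10) + 10^(71.1/10)) = 10·log₁₀(99110000) = 80.0 dB SPL.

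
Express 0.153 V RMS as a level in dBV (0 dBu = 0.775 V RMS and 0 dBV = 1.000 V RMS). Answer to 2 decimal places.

-16.31 dBV

dBV = 20·log₁₀(V / 1.000 V).
20·log₁₀(0.153/1.000) = -16.31 dBV.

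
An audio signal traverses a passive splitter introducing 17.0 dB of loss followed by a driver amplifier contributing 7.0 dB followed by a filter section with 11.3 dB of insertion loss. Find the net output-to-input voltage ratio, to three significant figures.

0.0861

Net gain = (−17.0) + 7.0 + (−11.3) = -21.3 dB.
Voltage ratio = 10^(-21.3/20) = 0.0861.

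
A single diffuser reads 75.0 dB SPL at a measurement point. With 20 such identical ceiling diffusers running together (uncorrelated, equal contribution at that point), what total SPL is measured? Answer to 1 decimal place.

20 equal incoherent sources raise the level by 10·log₁₀(20) = 13.01 dB.
L_total = 75.0 + 13.01 = 88.0 dB SPL.

88.0 dB SPL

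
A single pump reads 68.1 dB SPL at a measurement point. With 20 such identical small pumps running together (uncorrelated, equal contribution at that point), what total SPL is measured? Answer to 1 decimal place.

20 equal incoherent sources raise the level by 10·log₁₀(20) = 13.01 dB.
L_total = 68.1 + 13.01 = 81.1 dB SPL.

81.1 dB SPL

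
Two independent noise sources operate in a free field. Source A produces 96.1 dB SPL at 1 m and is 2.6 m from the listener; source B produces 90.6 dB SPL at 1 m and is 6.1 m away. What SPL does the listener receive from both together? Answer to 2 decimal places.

88.02 dB SPL

At the listener: L_A = 96.1 − 20·log₁₀(2.6) = 87.801 dB; L_B = 90.6 − 20·log₁₀(6.1) = 74.893 dB.
Combined: 10·log₁₀(10^(87.801/10)+10^(74.893/10)) = 88.02 dB SPL.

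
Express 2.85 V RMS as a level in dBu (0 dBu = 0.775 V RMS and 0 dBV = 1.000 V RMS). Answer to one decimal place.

dBu = 20·log₁₀(V / 0.775 V).
20·log₁₀(2.85/0.775) = +11.3 dBu.

+11.3 dBu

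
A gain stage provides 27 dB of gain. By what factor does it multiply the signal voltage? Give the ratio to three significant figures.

22.4

Voltage ratio = 10^(dB/20).
10^(27/20) = 10^(1.350) = 22.4.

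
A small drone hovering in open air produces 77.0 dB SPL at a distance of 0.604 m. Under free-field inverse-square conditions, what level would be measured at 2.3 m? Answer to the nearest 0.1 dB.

65.4 dB SPL

For a point source in a free field, ΔL = −20·log₁₀(d₂/d₁).
ΔL = −20·log₁₀(2.3/0.604) = -11.61 dB, so L₂ = 77.0 + (-11.61) = 65.4 dB SPL.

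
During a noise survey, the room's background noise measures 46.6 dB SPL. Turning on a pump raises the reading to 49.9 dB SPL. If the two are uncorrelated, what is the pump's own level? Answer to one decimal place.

Subtract intensities: L_src = 10·log₁₀(10^(L_total/10) − 10^(L_bg/10)).
L_src = 10·log₁₀(10^(49.9/10) − 10^(46.6/10)) = 10·log₁₀(52010) = 47.2 dB SPL.

47.2 dB SPL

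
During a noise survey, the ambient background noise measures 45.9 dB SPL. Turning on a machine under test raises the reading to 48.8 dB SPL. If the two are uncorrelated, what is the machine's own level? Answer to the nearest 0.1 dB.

45.7 dB SPL

Subtract intensities: L_src = 10·log₁₀(10^(L_total/10) − 10^(L_bg/10)).
L_src = 10·log₁₀(10^(48.8/10) − 10^(45.9/10)) = 10·log₁₀(36950) = 45.7 dB SPL.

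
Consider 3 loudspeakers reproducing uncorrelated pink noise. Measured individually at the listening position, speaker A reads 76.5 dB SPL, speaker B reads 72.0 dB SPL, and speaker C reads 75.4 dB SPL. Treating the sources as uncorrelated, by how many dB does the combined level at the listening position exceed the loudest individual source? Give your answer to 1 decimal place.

3.3 dB

Add the sources as powers (linear), then convert back to dB:
L_total = 10·log₁₀(10^(76.5/10) + 10^(72.0/10) + 10^(75.4/10)) = 79.79 dB SPL.
Excess over the loudest (76.5 dB): 79.79 − 76.5 = 3.3 dB.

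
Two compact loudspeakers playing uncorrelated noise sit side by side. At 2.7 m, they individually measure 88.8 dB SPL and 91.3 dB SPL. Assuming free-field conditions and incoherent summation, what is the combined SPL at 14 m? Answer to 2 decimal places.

Combined at 2.7 m: 10·log₁₀(10^(88.8/10)+10^(91.3/10)) = 93.238 dB SPL.
Then apply −20·log₁₀(14/2.7) = -14.295 dB → 78.94 dB SPL.

78.94 dB SPL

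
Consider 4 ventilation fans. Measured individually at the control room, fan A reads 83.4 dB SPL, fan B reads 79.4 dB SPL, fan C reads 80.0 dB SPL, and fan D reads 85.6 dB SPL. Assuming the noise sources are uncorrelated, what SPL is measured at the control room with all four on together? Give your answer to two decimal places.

88.86 dB SPL

Incoherent sources sum as intensities:
L_total = 10·log₁₀(10^(83.4/10) + 10^(79.4/10) + 10^(80.0/10) + 10^(85.6/10)) = 10·log₁₀(769000000) = 88.86 dB SPL.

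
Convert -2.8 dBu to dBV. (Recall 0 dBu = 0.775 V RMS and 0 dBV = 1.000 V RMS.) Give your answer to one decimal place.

The offset between the scales is 20·log₁₀(0.775/1.000) = −2.214 dB.
So dBV = -2.8 − 2.214 = -5.0 dBV.

-5.0 dBV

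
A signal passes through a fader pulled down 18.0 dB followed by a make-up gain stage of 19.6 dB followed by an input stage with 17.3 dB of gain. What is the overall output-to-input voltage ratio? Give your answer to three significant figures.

Net gain = (−18.0) + 19.6 + 17.3 = 18.9 dB.
Voltage ratio = 10^(18.9/20) = 8.81.

8.81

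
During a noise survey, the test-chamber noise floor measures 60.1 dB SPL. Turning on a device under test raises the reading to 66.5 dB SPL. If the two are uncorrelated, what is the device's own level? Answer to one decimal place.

Background correction is a power subtraction:
L_src = 10·log₁₀(10^(66.5/10) − 10^(60.1/10)) = 10·log₁₀(3444000) = 65.4 dB SPL.

65.4 dB SPL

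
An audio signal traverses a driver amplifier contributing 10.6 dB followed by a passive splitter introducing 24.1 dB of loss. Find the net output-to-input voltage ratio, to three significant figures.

0.211

Net gain = 10.6 + (−24.1) = -13.5 dB.
Voltage ratio = 10^(-13.5/20) = 0.211.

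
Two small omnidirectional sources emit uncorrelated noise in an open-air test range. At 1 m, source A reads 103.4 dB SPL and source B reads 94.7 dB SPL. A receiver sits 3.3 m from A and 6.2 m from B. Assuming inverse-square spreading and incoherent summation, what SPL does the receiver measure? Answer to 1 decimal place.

93.2 dB SPL

At the listener: L_A = 103.4 − 20·log₁₀(3.3) = 93.03 dB; L_B = 94.7 − 20·log₁₀(6.2) = 78.85 dB.
Combined: 10·log₁₀(10^(93.03/10)+10^(78.85/10)) = 93.2 dB SPL.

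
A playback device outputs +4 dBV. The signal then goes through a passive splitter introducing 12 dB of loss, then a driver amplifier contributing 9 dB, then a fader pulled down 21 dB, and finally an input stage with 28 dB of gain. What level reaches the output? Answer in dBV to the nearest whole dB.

+8 dBV

Cascaded gains and losses add directly in dB.
+4 − 12 + 9 − 21 + 28 = +8 dBV.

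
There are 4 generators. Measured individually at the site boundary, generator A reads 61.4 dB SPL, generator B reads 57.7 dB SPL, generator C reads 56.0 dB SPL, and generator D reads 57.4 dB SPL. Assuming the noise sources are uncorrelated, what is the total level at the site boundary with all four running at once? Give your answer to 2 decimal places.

Incoherent sources sum as intensities:
L_total = 10·log₁₀(10^(61.4/10) + 10^(57.7/10) + 10^(56.0/10) + 10^(57.4/10)) = 10·log₁₀(2917000) = 64.65 dB SPL.

64.65 dB SPL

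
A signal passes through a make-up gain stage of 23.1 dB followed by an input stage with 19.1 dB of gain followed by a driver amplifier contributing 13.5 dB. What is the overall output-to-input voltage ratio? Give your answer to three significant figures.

Net gain = 23.1 + 19.1 + 13.5 = 55.7 dB.
Voltage ratio = 10^(55.7/20) = 610.

610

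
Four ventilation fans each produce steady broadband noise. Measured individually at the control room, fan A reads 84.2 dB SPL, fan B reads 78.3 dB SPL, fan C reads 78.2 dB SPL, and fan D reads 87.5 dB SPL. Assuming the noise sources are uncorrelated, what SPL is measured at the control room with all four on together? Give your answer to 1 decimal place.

Add the sources as powers (linear), then convert back to dB:
L_total = 10·log₁₀(10^(84.2/10) + 10^(78.3/10) + 10^(78.2/10) + 10^(87.5/10)) = 10·log₁₀(959000000) = 89.8 dB SPL.

89.8 dB SPL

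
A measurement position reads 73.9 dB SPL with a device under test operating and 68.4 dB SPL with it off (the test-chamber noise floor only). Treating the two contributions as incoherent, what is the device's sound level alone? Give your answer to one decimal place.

Subtract intensities: L_src = 10·log₁₀(10^(L_total/10) − 10^(L_bg/10)).
L_src = 10·log₁₀(10^(73.9/10) − 10^(68.4/10)) = 10·log₁₀(17630000) = 72.5 dB SPL.

72.5 dB SPL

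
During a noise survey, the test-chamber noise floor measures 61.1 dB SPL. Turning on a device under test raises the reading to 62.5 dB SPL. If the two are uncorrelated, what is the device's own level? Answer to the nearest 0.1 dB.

56.9 dB SPL

Subtract intensities: L_src = 10·log₁₀(10^(L_total/10) − 10^(L_bg/10)).
L_src = 10·log₁₀(10^(62.5/10) − 10^(61.1/10)) = 10·log₁₀(490000) = 56.9 dB SPL.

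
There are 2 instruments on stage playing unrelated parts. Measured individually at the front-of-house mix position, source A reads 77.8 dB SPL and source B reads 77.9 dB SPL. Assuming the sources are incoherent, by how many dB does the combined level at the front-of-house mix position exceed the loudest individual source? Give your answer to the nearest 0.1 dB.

3.0 dB

Uncorrelated sources add in intensity (power), not in dB.
L_total = 10·log₁₀(10^(77.8/10) + 10^(77.9/10)) = 80.86 dB SPL.
Excess over the loudest (77.9 dB): 80.86 − 77.9 = 3.0 dB.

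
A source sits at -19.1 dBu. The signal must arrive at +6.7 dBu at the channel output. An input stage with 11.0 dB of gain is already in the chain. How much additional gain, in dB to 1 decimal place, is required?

14.8 dB

The required make-up gain is the shortfall in the dB sum.
G = +6.7 − (-19.1) − 11.0 = 14.8 dB.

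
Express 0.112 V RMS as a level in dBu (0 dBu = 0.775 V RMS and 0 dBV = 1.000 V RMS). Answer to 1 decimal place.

dBu = 20·log₁₀(V / 0.775 V).
20·log₁₀(0.112/0.775) = -16.8 dBu.

-16.8 dBu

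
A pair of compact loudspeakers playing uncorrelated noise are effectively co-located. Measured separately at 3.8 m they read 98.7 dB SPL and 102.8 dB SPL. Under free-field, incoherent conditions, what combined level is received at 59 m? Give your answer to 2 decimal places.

Combined at 3.8 m: 10·log₁₀(10^(98.7/10)+10^(102.8/10)) = 104.227 dB SPL.
Then apply −20·log₁₀(59/3.8) = -23.821 dB → 80.41 dB SPL.

80.41 dB SPL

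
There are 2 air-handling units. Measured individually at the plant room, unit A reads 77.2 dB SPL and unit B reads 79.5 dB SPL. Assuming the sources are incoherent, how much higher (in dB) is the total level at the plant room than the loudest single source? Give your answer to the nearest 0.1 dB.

Incoherent sources sum as intensities:
L_total = 10·log₁₀(10^(77.2/10) + 10^(79.5/10)) = 81.51 dB SPL.
Excess over the loudest (79.5 dB): 81.51 − 79.5 = 2.0 dB.

2.0 dB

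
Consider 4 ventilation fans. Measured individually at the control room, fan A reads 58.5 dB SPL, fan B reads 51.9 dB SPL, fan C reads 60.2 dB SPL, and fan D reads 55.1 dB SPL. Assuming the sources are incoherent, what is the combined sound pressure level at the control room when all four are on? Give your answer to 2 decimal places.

63.49 dB SPL

Incoherent sources sum as intensities:
L_total = 10·log₁₀(10^(58.5/10) + 10^(51.9/10) + 10^(60.2/10) + 10^(55.1/10)) = 10·log₁₀(2234000) = 63.49 dB SPL.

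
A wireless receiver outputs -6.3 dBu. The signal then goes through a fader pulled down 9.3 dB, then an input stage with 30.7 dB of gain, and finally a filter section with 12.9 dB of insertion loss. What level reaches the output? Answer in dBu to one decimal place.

+2.2 dBu

Cascaded gains and losses add directly in dB.
-6.3 − 9.3 + 30.7 − 12.9 = +2.2 dBu.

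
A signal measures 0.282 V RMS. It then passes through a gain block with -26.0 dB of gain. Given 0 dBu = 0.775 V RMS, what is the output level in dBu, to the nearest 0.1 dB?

Input level: 20·log₁₀(0.282/0.775) = -8.78 dBu.
Output: -8.78 − 26.0 = -34.8 dBu.

-34.8 dBu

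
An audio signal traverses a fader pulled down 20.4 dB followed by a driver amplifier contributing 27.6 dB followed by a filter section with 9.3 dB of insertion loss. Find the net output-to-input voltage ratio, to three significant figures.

0.785

Net gain = (−20.4) + 27.6 + (−9.3) = -2.1 dB.
Voltage ratio = 10^(-2.1/20) = 0.785.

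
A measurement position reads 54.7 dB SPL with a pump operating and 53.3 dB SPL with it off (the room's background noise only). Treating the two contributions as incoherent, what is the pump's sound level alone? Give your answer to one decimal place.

Remove the background by subtracting linear intensities:
L_src = 10·log₁₀(10^(54.7/10) − 10^(53.3/10)) = 10·log₁₀(81320) = 49.1 dB SPL.

49.1 dB SPL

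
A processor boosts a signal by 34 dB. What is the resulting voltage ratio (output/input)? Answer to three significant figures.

Voltage ratio = 10^(dB/20).
10^(34/20) = 10^(1.700) = 50.1.

50.1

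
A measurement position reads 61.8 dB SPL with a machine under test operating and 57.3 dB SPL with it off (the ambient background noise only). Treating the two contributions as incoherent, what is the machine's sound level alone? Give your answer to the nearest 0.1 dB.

Subtract intensities: L_src = 10·log₁₀(10^(L_total/10) − 10^(L_bg/10)).
L_src = 10·log₁₀(10^(61.8/10) − 10^(57.3/10)) = 10·log₁₀(976500) = 59.9 dB SPL.

59.9 dB SPL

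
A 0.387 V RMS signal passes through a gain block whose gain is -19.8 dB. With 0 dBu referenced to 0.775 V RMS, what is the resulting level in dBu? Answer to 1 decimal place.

-25.8 dBu

Input level: 20·log₁₀(0.387/0.775) = -6.03 dBu.
Output: -6.03 − 19.8 = -25.8 dBu.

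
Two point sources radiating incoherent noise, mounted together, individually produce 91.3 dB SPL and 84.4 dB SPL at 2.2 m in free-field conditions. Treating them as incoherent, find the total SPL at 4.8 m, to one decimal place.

85.3 dB SPL

Combined at 2.2 m: 10·log₁₀(10^(91.3/10)+10^(84.4/10)) = 92.11 dB SPL.
Then apply −20·log₁₀(4.8/2.2) = -6.78 dB → 85.3 dB SPL.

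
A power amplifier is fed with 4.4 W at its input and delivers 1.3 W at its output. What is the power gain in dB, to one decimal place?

-5.3 dB

For a power ratio, dB = 10·log₁₀(P₂/P₁).
10·log₁₀(1.3/4.4) = 10·log₁₀(0.2955) = -5.3 dB.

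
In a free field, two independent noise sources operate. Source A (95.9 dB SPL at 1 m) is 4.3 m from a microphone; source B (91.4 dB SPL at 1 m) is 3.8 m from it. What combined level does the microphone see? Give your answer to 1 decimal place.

At the listener: L_A = 95.9 − 20·log₁₀(4.3) = 83.23 dB; L_B = 91.4 − 20·log₁₀(3.8) = 79.80 dB.
Combined: 10·log₁₀(10^(83.23/10)+10^(79.80/10)) = 84.9 dB SPL.

84.9 dB SPL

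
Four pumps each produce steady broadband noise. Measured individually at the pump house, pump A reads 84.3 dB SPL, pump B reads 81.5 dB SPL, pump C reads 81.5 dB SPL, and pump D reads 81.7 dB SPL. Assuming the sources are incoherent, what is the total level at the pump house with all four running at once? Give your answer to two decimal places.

Add the sources as powers (linear), then convert back to dB:
L_total = 10·log₁₀(10^(84.3/10) + 10^(81.5/10) + 10^(81.5/10) + 10^(81.7/10)) = 10·log₁₀(699600000) = 88.45 dB SPL.

88.45 dB SPL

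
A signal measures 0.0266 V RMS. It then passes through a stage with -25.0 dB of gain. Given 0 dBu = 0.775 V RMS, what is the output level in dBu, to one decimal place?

-54.3 dBu

Input level: 20·log₁₀(0.0266/0.775) = -29.29 dBu.
Output: -29.29 − 25.0 = -54.3 dBu.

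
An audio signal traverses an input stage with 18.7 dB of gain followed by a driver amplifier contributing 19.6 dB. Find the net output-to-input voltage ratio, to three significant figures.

Net gain = 18.7 + 19.6 = 38.3 dB.
Voltage ratio = 10^(38.3/20) = 82.2.

82.2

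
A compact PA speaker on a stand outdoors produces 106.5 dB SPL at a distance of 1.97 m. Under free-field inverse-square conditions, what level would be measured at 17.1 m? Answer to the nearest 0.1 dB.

87.7 dB SPL

Free-field point source: level drops by 20·log₁₀ of the distance ratio.
ΔL = −20·log₁₀(17.1/1.97) = -18.77 dB, so L₂ = 106.5 + (-18.77) = 87.7 dB SPL.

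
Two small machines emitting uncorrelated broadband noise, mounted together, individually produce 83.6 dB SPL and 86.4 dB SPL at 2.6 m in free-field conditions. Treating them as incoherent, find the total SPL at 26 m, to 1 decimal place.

Combined at 2.6 m: 10·log₁₀(10^(83.6/10)+10^(86.4/10)) = 88.23 dB SPL.
Then apply −20·log₁₀(26/2.6) = -20.00 dB → 68.2 dB SPL.

68.2 dB SPL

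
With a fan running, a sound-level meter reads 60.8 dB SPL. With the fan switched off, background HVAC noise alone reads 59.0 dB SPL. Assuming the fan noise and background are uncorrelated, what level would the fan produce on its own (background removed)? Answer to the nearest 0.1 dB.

56.1 dB SPL

Subtract intensities: L_src = 10·log₁₀(10^(L_total/10) − 10^(L_bg/10)).
L_src = 10·log₁₀(10^(60.8/10) − 10^(59.0/10)) = 10·log₁₀(407900) = 56.1 dB SPL.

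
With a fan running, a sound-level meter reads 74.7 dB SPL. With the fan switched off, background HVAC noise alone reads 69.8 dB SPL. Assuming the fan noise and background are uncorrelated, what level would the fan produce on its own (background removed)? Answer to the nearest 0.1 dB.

Remove the background by subtracting linear intensities:
L_src = 10·log₁₀(10^(74.7/10) − 10^(69.8/10)) = 10·log₁₀(19960000) = 73.0 dB SPL.

73.0 dB SPL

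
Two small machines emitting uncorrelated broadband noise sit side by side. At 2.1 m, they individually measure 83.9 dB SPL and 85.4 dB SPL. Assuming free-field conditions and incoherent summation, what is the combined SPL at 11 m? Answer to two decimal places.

Combined at 2.1 m: 10·log₁₀(10^(83.9/10)+10^(85.4/10)) = 87.725 dB SPL.
Then apply −20·log₁₀(11/2.1) = -14.383 dB → 73.34 dB SPL.

73.34 dB SPL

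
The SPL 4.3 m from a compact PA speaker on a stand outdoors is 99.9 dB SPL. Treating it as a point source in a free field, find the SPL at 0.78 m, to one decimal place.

For a point source in a free field, ΔL = −20·log₁₀(d₂/d₁).
ΔL = −20·log₁₀(0.78/4.3) = 14.83 dB, so L₂ = 99.9 + (14.83) = 114.7 dB SPL.

114.7 dB SPL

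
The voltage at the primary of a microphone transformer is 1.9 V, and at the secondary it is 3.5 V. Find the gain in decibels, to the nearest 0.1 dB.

5.3 dB

Voltage ratio → dB uses the 20·log₁₀ form:
20·log₁₀(3.5/1.9) = 20·log₁₀(1.842) = 5.3 dB.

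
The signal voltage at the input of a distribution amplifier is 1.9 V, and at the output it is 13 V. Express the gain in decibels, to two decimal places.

16.70 dB

For a voltage ratio, dB = 20·log₁₀(V₂/V₁).
20·log₁₀(13/1.9) = 20·log₁₀(6.842) = 16.70 dB.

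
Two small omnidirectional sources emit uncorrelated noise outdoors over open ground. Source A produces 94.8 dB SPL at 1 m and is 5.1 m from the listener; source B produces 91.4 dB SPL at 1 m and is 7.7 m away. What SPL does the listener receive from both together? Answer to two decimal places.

At the listener: L_A = 94.8 − 20·log₁₀(5.1) = 80.649 dB; L_B = 91.4 − 20·log₁₀(7.7) = 73.670 dB.
Combined: 10·log₁₀(10^(80.649/10)+10^(73.670/10)) = 81.44 dB SPL.

81.44 dB SPL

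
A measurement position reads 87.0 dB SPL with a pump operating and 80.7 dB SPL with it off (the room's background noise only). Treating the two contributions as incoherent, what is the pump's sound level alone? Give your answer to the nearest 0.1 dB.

85.8 dB SPL

Background correction is a power subtraction:
L_src = 10·log₁₀(10^(87.0/10) − 10^(80.7/10)) = 10·log₁₀(383700000) = 85.8 dB SPL.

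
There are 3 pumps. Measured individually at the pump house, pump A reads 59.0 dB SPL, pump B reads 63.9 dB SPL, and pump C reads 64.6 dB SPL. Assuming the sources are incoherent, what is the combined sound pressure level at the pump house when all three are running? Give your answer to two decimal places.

Add the sources as powers (linear), then convert back to dB:
L_total = 10·log₁₀(10^(59.0/10) + 10^(63.9/10) + 10^(64.6/10)) = 10·log₁₀(6133000) = 67.88 dB SPL.

67.88 dB SPL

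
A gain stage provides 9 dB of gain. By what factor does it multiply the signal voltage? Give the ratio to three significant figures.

2.82

Voltage ratio = 10^(dB/20).
10^(9/20) = 10^(0.4500) = 2.82.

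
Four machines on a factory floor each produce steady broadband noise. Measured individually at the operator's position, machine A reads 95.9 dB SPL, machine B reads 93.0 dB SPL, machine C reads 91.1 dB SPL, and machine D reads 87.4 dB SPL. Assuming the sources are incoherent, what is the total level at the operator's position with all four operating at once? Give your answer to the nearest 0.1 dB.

Add the sources as powers (linear), then convert back to dB:
L_total = 10·log₁₀(10^(95.9/10) + 10^(93.0/10) + 10^(91.1/10) + 10^(87.4/10)) = 10·log₁₀(7724000000) = 98.9 dB SPL.

98.9 dB SPL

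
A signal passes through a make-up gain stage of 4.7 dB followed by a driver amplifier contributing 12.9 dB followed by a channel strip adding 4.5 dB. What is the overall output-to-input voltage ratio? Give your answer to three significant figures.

12.7

Net gain = 4.7 + 12.9 + 4.5 = 22.1 dB.
Voltage ratio = 10^(22.1/20) = 12.7.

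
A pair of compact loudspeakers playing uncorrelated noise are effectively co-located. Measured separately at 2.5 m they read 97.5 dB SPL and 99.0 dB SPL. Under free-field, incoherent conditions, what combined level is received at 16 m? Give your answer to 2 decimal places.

Combined at 2.5 m: 10·log₁₀(10^(97.5/10)+10^(99.0/10)) = 101.325 dB SPL.
Then apply −20·log₁₀(16/2.5) = -16.124 dB → 85.20 dB SPL.

85.20 dB SPL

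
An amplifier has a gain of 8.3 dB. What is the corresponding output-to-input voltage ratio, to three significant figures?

Voltage ratio = 10^(dB/20).
10^(8.3/20) = 10^(0.4150) = 2.60.

2.60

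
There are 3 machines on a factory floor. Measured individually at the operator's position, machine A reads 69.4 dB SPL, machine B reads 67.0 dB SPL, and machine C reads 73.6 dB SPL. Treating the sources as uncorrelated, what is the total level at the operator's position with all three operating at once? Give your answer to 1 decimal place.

Uncorrelated sources add in intensity (power), not in dB.
L_total = 10·log₁₀(10^(69.4/10) + 10^(67.0/10) + 10^(73.6/10)) = 10·log₁₀(36630000) = 75.6 dB SPL.

75.6 dB SPL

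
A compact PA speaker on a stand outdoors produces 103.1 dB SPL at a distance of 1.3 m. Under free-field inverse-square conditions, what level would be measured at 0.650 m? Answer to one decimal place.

109.1 dB SPL

For a point source in a free field, ΔL = −20·log₁₀(d₂/d₁).
ΔL = −20·log₁₀(0.650/1.3) = 6.02 dB, so L₂ = 103.1 + (6.02) = 109.1 dB SPL.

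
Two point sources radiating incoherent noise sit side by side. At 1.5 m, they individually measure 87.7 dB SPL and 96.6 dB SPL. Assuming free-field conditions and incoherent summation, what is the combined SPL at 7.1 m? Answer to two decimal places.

83.62 dB SPL

Combined at 1.5 m: 10·log₁₀(10^(87.7/10)+10^(96.6/10)) = 97.126 dB SPL.
Then apply −20·log₁₀(7.1/1.5) = -13.503 dB → 83.62 dB SPL.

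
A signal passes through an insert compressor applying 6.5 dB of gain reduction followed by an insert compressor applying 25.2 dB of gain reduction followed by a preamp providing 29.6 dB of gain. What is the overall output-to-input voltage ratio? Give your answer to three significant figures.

0.785

Net gain = (−6.5) + (−25.2) + 29.6 = -2.1 dB.
Voltage ratio = 10^(-2.1/20) = 0.785.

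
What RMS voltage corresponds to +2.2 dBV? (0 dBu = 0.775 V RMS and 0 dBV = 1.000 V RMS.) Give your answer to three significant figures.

V = 1.000 V × 10^(+2.2/20).
= 1.000 × 1.288 = 1.29 V.

1.29 V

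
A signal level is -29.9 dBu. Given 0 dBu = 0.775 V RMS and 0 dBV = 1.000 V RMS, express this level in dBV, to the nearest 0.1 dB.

-32.1 dBV

The offset between the scales is 20·log₁₀(0.775/1.000) = −2.214 dB.
So dBV = -29.9 − 2.214 = -32.1 dBV.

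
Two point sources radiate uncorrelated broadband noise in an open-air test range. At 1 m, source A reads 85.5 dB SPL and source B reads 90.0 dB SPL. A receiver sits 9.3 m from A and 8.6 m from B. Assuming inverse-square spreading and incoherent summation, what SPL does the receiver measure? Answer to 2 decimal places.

At the listener: L_A = 85.5 − 20·log₁₀(9.3) = 66.130 dB; L_B = 90.0 − 20·log₁₀(8.6) = 71.310 dB.
Combined: 10·log₁₀(10^(66.130/10)+10^(71.310/10)) = 72.46 dB SPL.

72.46 dB SPL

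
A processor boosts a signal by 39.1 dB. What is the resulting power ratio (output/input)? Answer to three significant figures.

Power ratio = 10^(dB/10).
10^(39.1/10) = 10^(3.910) = 8130.

8130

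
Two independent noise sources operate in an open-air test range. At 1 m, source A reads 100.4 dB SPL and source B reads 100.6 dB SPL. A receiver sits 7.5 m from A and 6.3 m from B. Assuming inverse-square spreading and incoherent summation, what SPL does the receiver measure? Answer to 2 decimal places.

86.85 dB SPL

At the listener: L_A = 100.4 − 20·log₁₀(7.5) = 82.899 dB; L_B = 100.6 − 20·log₁₀(6.3) = 84.613 dB.
Combined: 10·log₁₀(10^(82.899/10)+10^(84.613/10)) = 86.85 dB SPL.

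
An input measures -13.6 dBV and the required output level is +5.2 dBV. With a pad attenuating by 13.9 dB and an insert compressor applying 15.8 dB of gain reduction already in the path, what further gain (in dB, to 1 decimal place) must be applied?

48.5 dB

The required make-up gain is the shortfall in the dB sum.
G = +5.2 − (-13.6) + 13.9 + 15.8 = 48.5 dB.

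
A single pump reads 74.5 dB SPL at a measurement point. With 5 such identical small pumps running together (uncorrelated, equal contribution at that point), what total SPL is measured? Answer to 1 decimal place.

5 equal incoherent sources raise the level by 10·log₁₀(5) = 6.99 dB.
L_total = 74.5 + 6.99 = 81.5 dB SPL.

81.5 dB SPL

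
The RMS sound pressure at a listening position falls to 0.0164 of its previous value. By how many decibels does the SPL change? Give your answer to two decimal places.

Sound pressure is an amplitude quantity: ΔL = 20·log₁₀(p₂/p₁).
20·log₁₀(0.0164) = -35.70 dB.

-35.70 dB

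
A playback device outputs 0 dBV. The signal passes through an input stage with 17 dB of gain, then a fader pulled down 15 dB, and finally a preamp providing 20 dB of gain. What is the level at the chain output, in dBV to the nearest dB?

Cascaded gains and losses add directly in dB.
0 + 17 − 15 + 20 = +22 dBV.

+22 dBV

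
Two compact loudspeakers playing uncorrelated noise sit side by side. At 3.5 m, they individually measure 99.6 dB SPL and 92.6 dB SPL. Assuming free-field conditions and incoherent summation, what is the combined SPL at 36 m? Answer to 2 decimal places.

Combined at 3.5 m: 10·log₁₀(10^(99.6/10)+10^(92.6/10)) = 100.390 dB SPL.
Then apply −20·log₁₀(36/3.5) = -20.245 dB → 80.15 dB SPL.

80.15 dB SPL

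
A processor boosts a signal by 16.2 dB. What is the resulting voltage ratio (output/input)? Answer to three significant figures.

6.46

Voltage ratio = 10^(dB/20).
10^(16.2/20) = 10^(0.8100) = 6.46.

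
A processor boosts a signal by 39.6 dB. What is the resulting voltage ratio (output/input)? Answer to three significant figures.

Voltage ratio = 10^(dB/20).
10^(39.6/20) = 10^(1.980) = 95.5.

95.5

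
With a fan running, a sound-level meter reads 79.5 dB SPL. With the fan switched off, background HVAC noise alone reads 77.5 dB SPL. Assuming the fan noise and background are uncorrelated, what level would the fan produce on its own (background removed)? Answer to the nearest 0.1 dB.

Background correction is a power subtraction:
L_src = 10·log₁₀(10^(79.5/10) − 10^(77.5/10)) = 10·log₁₀(32890000) = 75.2 dB SPL.

75.2 dB SPL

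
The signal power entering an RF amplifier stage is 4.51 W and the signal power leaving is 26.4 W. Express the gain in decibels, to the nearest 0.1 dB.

Power is a power quantity, so gain = 10·log₁₀(P_out/P_in).
10·log₁₀(26.4/4.51) = 10·log₁₀(5.854) = 7.7 dB.

7.7 dB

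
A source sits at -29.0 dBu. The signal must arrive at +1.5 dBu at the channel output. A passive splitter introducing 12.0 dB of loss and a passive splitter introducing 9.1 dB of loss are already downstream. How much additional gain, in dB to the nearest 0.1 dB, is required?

51.6 dB

The required make-up gain is the shortfall in the dB sum.
G = +1.5 − (-29.0) + 12.0 + 9.1 = 51.6 dB.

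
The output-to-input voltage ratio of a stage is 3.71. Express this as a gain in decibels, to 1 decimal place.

11.4 dB

Voltage ratio → dB uses the 20·log₁₀ form:
20·log₁₀(3.71) = 11.4 dB.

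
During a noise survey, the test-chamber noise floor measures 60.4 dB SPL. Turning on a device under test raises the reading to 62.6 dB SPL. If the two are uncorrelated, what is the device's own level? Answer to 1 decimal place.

58.6 dB SPL

Remove the background by subtracting linear intensities:
L_src = 10·log₁₀(10^(62.6/10) − 10^(60.4/10)) = 10·log₁₀(723200) = 58.6 dB SPL.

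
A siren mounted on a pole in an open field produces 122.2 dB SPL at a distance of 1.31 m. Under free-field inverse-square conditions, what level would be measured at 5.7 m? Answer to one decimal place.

109.4 dB SPL

Inverse-square spreading gives ΔL = −20·log₁₀(d₂/d₁).
ΔL = −20·log₁₀(5.7/1.31) = -12.77 dB, so L₂ = 122.2 + (-12.77) = 109.4 dB SPL.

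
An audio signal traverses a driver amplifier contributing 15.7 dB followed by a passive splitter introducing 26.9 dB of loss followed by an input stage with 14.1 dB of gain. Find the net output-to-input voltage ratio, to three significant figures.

Net gain = 15.7 + (−26.9) + 14.1 = 2.9 dB.
Voltage ratio = 10^(2.9/20) = 1.40.

1.40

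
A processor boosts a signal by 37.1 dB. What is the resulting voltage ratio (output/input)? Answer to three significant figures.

Voltage ratio = 10^(dB/20).
10^(37.1/20) = 10^(1.855) = 71.6.

71.6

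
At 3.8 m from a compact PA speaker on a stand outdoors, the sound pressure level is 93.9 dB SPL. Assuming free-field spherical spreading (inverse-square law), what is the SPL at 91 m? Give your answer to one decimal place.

Free-field point source: level drops by 20·log₁₀ of the distance ratio.
ΔL = −20·log₁₀(91/3.8) = -27.59 dB, so L₂ = 93.9 + (-27.59) = 66.3 dB SPL.

66.3 dB SPL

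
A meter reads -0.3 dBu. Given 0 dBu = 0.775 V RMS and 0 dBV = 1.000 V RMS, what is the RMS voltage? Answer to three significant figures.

0.749 V

V = 0.775 V × 10^(-0.3/20).
= 0.775 × 0.9661 = 0.749 V.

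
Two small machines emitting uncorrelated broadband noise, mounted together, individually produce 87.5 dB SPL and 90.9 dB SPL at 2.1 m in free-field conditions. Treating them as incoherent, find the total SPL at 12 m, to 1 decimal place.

Combined at 2.1 m: 10·log₁₀(10^(87.5/10)+10^(90.9/10)) = 92.53 dB SPL.
Then apply −20·log₁₀(12/2.1) = -15.14 dB → 77.4 dB SPL.

77.4 dB SPL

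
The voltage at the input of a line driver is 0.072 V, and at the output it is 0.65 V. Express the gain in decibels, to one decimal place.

19.1 dB

Voltage ratio → dB uses the 20·log₁₀ form:
20·log₁₀(0.65/0.072) = 20·log₁₀(9.028) = 19.1 dB.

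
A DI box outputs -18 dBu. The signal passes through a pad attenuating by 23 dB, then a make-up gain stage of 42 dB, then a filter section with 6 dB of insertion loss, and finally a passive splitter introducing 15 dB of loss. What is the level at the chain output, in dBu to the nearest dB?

In dB, series stages simply add:
-18 − 23 + 42 − 6 − 15 = -20 dBu.

-20 dBu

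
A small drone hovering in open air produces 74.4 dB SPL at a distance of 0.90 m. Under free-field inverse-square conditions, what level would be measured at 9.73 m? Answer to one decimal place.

53.7 dB SPL

Inverse-square spreading gives ΔL = −20·log₁₀(d₂/d₁).
ΔL = −20·log₁₀(9.73/0.90) = -20.68 dB, so L₂ = 74.4 + (-20.68) = 53.7 dB SPL.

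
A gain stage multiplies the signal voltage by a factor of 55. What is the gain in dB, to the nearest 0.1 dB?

For a voltage ratio, dB = 20·log₁₀(V₂/V₁).
20·log₁₀(55) = 34.8 dB.

34.8 dB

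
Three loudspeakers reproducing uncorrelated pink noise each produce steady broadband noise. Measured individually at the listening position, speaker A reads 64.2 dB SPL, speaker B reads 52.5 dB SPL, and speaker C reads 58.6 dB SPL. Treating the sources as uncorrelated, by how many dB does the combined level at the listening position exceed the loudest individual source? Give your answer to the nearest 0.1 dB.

Add the sources as powers (linear), then convert back to dB:
L_total = 10·log₁₀(10^(64.2/10) + 10^(52.5/10) + 10^(58.6/10)) = 65.48 dB SPL.
Excess over the loudest (64.2 dB): 65.48 − 64.2 = 1.3 dB.

1.3 dB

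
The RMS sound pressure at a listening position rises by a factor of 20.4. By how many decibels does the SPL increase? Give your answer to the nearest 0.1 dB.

Sound pressure is an amplitude quantity: ΔL = 20·log₁₀(p₂/p₁).
20·log₁₀(20.4) = 26.2 dB.

26.2 dB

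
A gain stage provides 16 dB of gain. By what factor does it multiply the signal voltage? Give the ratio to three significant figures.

Voltage ratio = 10^(dB/20).
10^(16/20) = 10^(0.8000) = 6.31.

6.31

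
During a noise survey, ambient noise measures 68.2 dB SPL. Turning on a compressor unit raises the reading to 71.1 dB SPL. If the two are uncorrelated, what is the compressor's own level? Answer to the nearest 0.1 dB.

Subtract intensities: L_src = 10·log₁₀(10^(L_total/10) − 10^(L_bg/10)).
L_src = 10·log₁₀(10^(71.1/10) − 10^(68.2/10)) = 10·log₁₀(6276000) = 68.0 dB SPL.

68.0 dB SPL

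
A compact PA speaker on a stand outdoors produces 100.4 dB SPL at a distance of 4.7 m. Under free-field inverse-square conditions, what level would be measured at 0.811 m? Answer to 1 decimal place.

Free-field point source: level drops by 20·log₁₀ of the distance ratio.
ΔL = −20·log₁₀(0.811/4.7) = 15.26 dB, so L₂ = 100.4 + (15.26) = 115.7 dB SPL.

115.7 dB SPL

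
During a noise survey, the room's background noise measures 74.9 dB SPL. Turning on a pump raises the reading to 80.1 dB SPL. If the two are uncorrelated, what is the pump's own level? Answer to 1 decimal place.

Background correction is a power subtraction:
L_src = 10·log₁₀(10^(80.1/10) − 10^(74.9/10)) = 10·log₁₀(71430000) = 78.5 dB SPL.

78.5 dB SPL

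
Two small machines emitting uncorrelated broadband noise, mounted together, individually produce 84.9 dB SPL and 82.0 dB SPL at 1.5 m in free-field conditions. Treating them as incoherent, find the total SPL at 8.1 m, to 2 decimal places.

Combined at 1.5 m: 10·log₁₀(10^(84.9/10)+10^(82.0/10)) = 86.698 dB SPL.
Then apply −20·log₁₀(8.1/1.5) = -14.648 dB → 72.05 dB SPL.

72.05 dB SPL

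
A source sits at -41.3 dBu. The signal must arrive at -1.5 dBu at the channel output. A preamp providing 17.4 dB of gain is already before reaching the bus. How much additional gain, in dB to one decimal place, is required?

The required make-up gain is the shortfall in the dB sum.
G = -1.5 − (-41.3) − 17.4 = 22.4 dB.

22.4 dB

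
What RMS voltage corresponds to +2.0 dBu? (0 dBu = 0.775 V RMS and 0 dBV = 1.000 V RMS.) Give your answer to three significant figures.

0.976 V

V = 0.775 V × 10^(+2.0/20).
= 0.775 × 1.259 = 0.976 V.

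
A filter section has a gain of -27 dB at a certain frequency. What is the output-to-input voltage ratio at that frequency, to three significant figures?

Voltage ratio = 10^(dB/20).
10^(-27/20) = 10^(-1.350) = 0.0447.

0.0447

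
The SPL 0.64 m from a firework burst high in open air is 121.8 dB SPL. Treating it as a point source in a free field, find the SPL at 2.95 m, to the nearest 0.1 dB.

108.5 dB SPL

Inverse-square spreading gives ΔL = −20·log₁₀(d₂/d₁).
ΔL = −20·log₁₀(2.95/0.64) = -13.27 dB, so L₂ = 121.8 + (-13.27) = 108.5 dB SPL.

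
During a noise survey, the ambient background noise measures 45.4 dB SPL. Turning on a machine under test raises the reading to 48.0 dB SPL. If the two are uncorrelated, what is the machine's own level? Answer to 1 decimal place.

Background correction is a power subtraction:
L_src = 10·log₁₀(10^(48.0/10) − 10^(45.4/10)) = 10·log₁₀(28420) = 44.5 dB SPL.

44.5 dB SPL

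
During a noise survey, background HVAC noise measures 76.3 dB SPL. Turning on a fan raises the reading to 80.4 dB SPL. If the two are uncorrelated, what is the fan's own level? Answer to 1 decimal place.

78.3 dB SPL

Background correction is a power subtraction:
L_src = 10·log₁₀(10^(80.4/10) − 10^(76.3/10)) = 10·log₁₀(66990000) = 78.3 dB SPL.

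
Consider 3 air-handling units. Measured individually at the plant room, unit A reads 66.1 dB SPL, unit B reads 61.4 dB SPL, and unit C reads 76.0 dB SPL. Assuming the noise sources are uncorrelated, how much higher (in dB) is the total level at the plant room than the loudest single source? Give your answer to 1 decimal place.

0.6 dB

Uncorrelated sources add in intensity (power), not in dB.
L_total = 10·log₁₀(10^(66.1/10) + 10^(61.4/10) + 10^(76.0/10)) = 76.56 dB SPL.
Excess over the loudest (76.0 dB): 76.56 − 76.0 = 0.6 dB.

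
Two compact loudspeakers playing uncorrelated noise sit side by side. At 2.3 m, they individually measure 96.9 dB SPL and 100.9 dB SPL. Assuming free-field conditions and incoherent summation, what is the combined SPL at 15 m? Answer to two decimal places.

86.07 dB SPL

Combined at 2.3 m: 10·log₁₀(10^(96.9/10)+10^(100.9/10)) = 102.355 dB SPL.
Then apply −20·log₁₀(15/2.3) = -16.287 dB → 86.07 dB SPL.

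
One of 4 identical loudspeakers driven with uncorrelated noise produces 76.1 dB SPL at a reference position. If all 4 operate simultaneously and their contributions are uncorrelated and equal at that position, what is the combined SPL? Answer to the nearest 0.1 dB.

4 equal incoherent sources raise the level by 10·log₁₀(4) = 6.02 dB.
L_total = 76.1 + 6.02 = 82.1 dB SPL.

82.1 dB SPL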